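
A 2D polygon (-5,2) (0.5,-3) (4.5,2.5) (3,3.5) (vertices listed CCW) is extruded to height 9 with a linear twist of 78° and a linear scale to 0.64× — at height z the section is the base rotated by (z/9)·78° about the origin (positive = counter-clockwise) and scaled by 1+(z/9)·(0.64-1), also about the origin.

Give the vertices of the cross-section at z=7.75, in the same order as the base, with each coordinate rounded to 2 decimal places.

t = z/height = 7.75/9 = 0.861111
s = 1 + (scale-1)·z/height = 1 + (0.64-1)·7.75/9 = 0.690000
θ = twist·z/height = 78°·7.75/9 = 67.1667° = 1.172279 rad
cos θ = 0.388052, sin θ = 0.921638 (intermediates below are computed at full precision and shown rounded to 5 d.p.)
v1: (-5,2) → rotate → (-3.78353,-3.83208) → ×s → (-2.61064,-2.64414) → (-2.61,-2.64)
v2: (0.5,-3) → rotate → (2.95894,-0.70334) → ×s → (2.04167,-0.48530) → (2.04,-0.49)
v3: (4.5,2.5) → rotate → (-0.55786,5.11750) → ×s → (-0.38492,3.53107) → (-0.38,3.53)
v4: (3,3.5) → rotate → (-2.06158,4.12309) → ×s → (-1.42249,2.84493) → (-1.42,2.84)

Cross-section at z=7.75: (-2.61,-2.64) (2.04,-0.49) (-0.38,3.53) (-1.42,2.84)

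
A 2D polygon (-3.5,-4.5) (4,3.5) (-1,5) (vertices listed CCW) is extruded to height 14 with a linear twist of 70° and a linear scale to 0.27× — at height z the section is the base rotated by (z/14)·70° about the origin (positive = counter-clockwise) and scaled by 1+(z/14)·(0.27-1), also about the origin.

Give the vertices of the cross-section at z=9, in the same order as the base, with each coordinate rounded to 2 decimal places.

Cross-section at z=9: (0.38,-3.00) (0.19,2.81) (-2.25,1.50)

t = z/height = 9/14 = 0.642857
s = 1 + (scale-1)·z/height = 1 + (0.27-1)·9/14 = 0.530714
θ = twist·z/height = 70°·9/14 = 45.0000° = 0.785398 rad
cos θ = 0.707107, sin θ = 0.707107 (intermediates below are computed at full precision and shown rounded to 5 d.p.)
v1: (-3.5,-4.5) → rotate → (0.70711,-5.65685) → ×s → (0.37527,-3.00217) → (0.38,-3.00)
v2: (4,3.5) → rotate → (0.35355,5.30330) → ×s → (0.18764,2.81454) → (0.19,2.81)
v3: (-1,5) → rotate → (-4.24264,2.82843) → ×s → (-2.25163,1.50109) → (-2.25,1.50)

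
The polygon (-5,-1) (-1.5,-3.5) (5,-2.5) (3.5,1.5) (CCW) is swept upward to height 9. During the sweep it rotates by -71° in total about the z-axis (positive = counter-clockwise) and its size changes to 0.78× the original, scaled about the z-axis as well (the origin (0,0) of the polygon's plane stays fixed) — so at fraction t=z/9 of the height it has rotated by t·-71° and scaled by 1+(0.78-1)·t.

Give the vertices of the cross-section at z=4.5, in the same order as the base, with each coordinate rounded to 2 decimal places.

Cross-section at z=4.5: (-4.14,1.86) (-2.90,-1.76) (2.33,-4.40) (3.31,-0.72)

t = z/height = 4.5/9 = 0.5
s = 1 + (scale-1)·z/height = 1 + (0.78-1)·4.5/9 = 0.890000
θ = twist·z/height = -71°·4.5/9 = -35.5000° = -0.619592 rad
cos θ = 0.814116, sin θ = -0.580703 (intermediates below are computed at full precision and shown rounded to 5 d.p.)
v1: (-5,-1) → rotate → (-4.65128,2.08940) → ×s → (-4.13964,1.85957) → (-4.14,1.86)
v2: (-1.5,-3.5) → rotate → (-3.25363,-1.97835) → ×s → (-2.89573,-1.76073) → (-2.90,-1.76)
v3: (5,-2.5) → rotate → (2.61882,-4.93880) → ×s → (2.33075,-4.39554) → (2.33,-4.40)
v4: (3.5,1.5) → rotate → (3.72046,-0.81129) → ×s → (3.31121,-0.72205) → (3.31,-0.72)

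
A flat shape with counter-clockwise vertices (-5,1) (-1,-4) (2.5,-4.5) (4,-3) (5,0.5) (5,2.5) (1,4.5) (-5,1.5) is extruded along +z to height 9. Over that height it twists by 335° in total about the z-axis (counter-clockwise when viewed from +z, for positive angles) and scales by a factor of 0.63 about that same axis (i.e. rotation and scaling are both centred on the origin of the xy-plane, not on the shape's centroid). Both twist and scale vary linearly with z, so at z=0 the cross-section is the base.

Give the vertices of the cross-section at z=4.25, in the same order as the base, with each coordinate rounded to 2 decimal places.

Cross-section at z=4.25: (3.52,-2.30) (1.99,2.76) (-0.54,4.21) (-2.15,3.52) (-3.98,1.15) (-4.60,-0.38) (-2.15,-3.14) (3.37,-2.68)

t = z/height = 4.25/9 = 0.472222
s = 1 + (scale-1)·z/height = 1 + (0.63-1)·4.25/9 = 0.825278
θ = twist·z/height = 335°·4.25/9 = 158.1944° = 2.761014 rad
cos θ = -0.928450, sin θ = 0.371458 (intermediates below are computed at full precision and shown rounded to 5 d.p.)
v1: (-5,1) → rotate → (4.27079,-2.78574) → ×s → (3.52459,-2.29901) → (3.52,-2.30)
v2: (-1,-4) → rotate → (2.41428,3.34234) → ×s → (1.99245,2.75836) → (1.99,2.76)
v3: (2.5,-4.5) → rotate → (-0.64956,5.10667) → ×s → (-0.53607,4.21442) → (-0.54,4.21)
v4: (4,-3) → rotate → (-2.59943,4.27118) → ×s → (-2.14525,3.52491) → (-2.15,3.52)
v5: (5,0.5) → rotate → (-4.82798,1.39306) → ×s → (-3.98442,1.14967) → (-3.98,1.15)
v6: (5,2.5) → rotate → (-5.57089,-0.46384) → ×s → (-4.59753,-0.38279) → (-4.60,-0.38)
v7: (1,4.5) → rotate → (-2.60001,-3.80657) → ×s → (-2.14573,-3.14147) → (-2.15,-3.14)
v8: (-5,1.5) → rotate → (4.08506,-3.24996) → ×s → (3.37131,-2.68212) → (3.37,-2.68)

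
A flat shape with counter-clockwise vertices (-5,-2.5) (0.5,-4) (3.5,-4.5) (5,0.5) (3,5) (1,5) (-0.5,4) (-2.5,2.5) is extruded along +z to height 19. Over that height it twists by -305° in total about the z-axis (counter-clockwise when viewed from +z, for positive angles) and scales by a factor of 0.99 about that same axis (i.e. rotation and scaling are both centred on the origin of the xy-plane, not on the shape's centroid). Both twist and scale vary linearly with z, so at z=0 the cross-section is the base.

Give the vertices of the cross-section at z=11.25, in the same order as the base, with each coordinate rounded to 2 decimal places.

Cross-section at z=11.25: (5.00,2.43) (-0.46,3.98) (-3.43,4.51) (-4.98,-0.45) (-3.03,-4.94) (-1.05,-4.96) (0.46,-3.98) (2.46,-2.51)

t = z/height = 11.25/19 = 0.592105
s = 1 + (scale-1)·z/height = 1 + (0.99-1)·11.25/19 = 0.994079
θ = twist·z/height = -305°·11.25/19 = -180.5921° = -3.151927 rad
cos θ = -0.999947, sin θ = 0.010334 (intermediates below are computed at full precision and shown rounded to 5 d.p.)
v1: (-5,-2.5) → rotate → (5.02557,2.44820) → ×s → (4.99581,2.43370) → (5.00,2.43)
v2: (0.5,-4) → rotate → (-0.45864,4.00495) → ×s → (-0.45592,3.98124) → (-0.46,3.98)
v3: (3.5,-4.5) → rotate → (-3.45331,4.53593) → ×s → (-3.43286,4.50907) → (-3.43,4.51)
v4: (5,0.5) → rotate → (-5.00490,-0.44830) → ×s → (-4.97527,-0.44565) → (-4.98,-0.45)
v5: (3,5) → rotate → (-3.05151,-4.96873) → ×s → (-3.03344,-4.93931) → (-3.03,-4.94)
v6: (1,5) → rotate → (-1.05162,-4.98940) → ×s → (-1.04539,-4.95986) → (-1.05,-4.96)
v7: (-0.5,4) → rotate → (0.45864,-4.00495) → ×s → (0.45592,-3.98124) → (0.46,-3.98)
v8: (-2.5,2.5) → rotate → (2.47403,-2.52570) → ×s → (2.45938,-2.51075) → (2.46,-2.51)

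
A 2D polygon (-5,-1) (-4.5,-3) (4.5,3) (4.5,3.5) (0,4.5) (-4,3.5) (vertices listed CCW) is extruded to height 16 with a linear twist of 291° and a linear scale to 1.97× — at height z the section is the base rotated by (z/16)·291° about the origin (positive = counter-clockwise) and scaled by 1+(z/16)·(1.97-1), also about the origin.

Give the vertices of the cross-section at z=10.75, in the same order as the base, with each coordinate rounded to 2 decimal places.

Cross-section at z=10.75: (7.52,3.80) (5.84,6.76) (-5.84,-6.76) (-5.62,-7.56) (1.99,-7.16) (7.91,-3.80)

t = z/height = 10.75/16 = 0.671875
s = 1 + (scale-1)·z/height = 1 + (1.97-1)·10.75/16 = 1.651719
θ = twist·z/height = 291°·10.75/16 = 195.5156° = 3.412391 rad
cos θ = -0.963558, sin θ = -0.267501 (intermediates below are computed at full precision and shown rounded to 5 d.p.)
v1: (-5,-1) → rotate → (4.55029,2.30106) → ×s → (7.51579,3.80071) → (7.52,3.80)
v2: (-4.5,-3) → rotate → (3.53351,4.09443) → ×s → (5.83636,6.76284) → (5.84,6.76)
v3: (4.5,3) → rotate → (-3.53351,-4.09443) → ×s → (-5.83636,-6.76284) → (-5.84,-6.76)
v4: (4.5,3.5) → rotate → (-3.39975,-4.57621) → ×s → (-5.61544,-7.55861) → (-5.62,-7.56)
v5: (0,4.5) → rotate → (1.20376,-4.33601) → ×s → (1.98827,-7.16187) → (1.99,-7.16)
v6: (-4,3.5) → rotate → (4.79048,-2.30245) → ×s → (7.91253,-3.80299) → (7.91,-3.80)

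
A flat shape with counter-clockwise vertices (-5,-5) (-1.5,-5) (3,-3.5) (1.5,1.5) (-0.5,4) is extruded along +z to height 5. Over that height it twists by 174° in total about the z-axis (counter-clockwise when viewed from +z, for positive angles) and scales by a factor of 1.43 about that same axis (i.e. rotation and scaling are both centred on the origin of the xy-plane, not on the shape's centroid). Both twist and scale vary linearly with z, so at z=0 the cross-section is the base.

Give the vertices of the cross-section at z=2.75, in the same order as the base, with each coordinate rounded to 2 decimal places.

t = z/height = 2.75/5 = 0.55
s = 1 + (scale-1)·z/height = 1 + (1.43-1)·2.75/5 = 1.236500
θ = twist·z/height = 174°·2.75/5 = 95.7000° = 1.670280 rad
cos θ = -0.099320, sin θ = 0.995056 (intermediates below are computed at full precision and shown rounded to 5 d.p.)
v1: (-5,-5) → rotate → (5.47188,-4.47868) → ×s → (6.76598,-5.53789) → (6.77,-5.54)
v2: (-1.5,-5) → rotate → (5.12426,-0.99598) → ×s → (6.33614,-1.23153) → (6.34,-1.23)
v3: (3,-3.5) → rotate → (3.18474,3.33279) → ×s → (3.93793,4.12099) → (3.94,4.12)
v4: (1.5,1.5) → rotate → (-1.64156,1.34360) → ×s → (-2.02979,1.66137) → (-2.03,1.66)
v5: (-0.5,4) → rotate → (-3.93056,-0.89481) → ×s → (-4.86014,-1.10643) → (-4.86,-1.11)

Cross-section at z=2.75: (6.77,-5.54) (6.34,-1.23) (3.94,4.12) (-2.03,1.66) (-4.86,-1.11)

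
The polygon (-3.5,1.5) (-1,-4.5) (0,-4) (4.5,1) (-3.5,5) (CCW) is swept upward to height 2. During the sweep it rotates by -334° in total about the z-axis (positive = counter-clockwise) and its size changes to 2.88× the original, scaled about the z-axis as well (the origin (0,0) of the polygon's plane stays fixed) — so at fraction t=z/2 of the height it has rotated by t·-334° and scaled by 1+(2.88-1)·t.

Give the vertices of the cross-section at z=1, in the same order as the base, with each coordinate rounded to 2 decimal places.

Cross-section at z=1: (7.27,-1.31) (-0.07,8.94) (-1.75,7.56) (-8.07,-3.85) (8.80,-7.92)

t = z/height = 1/2 = 0.5
s = 1 + (scale-1)·z/height = 1 + (2.88-1)·1/2 = 1.940000
θ = twist·z/height = -334°·1/2 = -167.0000° = -2.914700 rad
cos θ = -0.974370, sin θ = -0.224951 (intermediates below are computed at full precision and shown rounded to 5 d.p.)
v1: (-3.5,1.5) → rotate → (3.74772,-0.67423) → ×s → (7.27058,-1.30800) → (7.27,-1.31)
v2: (-1,-4.5) → rotate → (-0.03791,4.60962) → ×s → (-0.07354,8.94266) → (-0.07,8.94)
v3: (0,-4) → rotate → (-0.89980,3.89748) → ×s → (-1.74562,7.56111) → (-1.75,7.56)
v4: (4.5,1) → rotate → (-4.15971,-1.98665) → ×s → (-8.06985,-3.85410) → (-8.07,-3.85)
v5: (-3.5,5) → rotate → (4.53505,-4.08452) → ×s → (8.79800,-7.92397) → (8.80,-7.92)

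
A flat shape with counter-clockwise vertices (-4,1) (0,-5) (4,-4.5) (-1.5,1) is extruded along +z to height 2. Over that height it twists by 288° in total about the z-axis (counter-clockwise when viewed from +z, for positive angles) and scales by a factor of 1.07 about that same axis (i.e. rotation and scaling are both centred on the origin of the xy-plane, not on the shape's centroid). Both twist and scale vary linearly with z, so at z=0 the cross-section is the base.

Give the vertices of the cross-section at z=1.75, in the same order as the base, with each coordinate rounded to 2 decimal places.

Cross-section at z=1.75: (2.32,3.71) (-5.05,1.64) (-5.85,-2.56) (1.50,1.19)

t = z/height = 1.75/2 = 0.875
s = 1 + (scale-1)·z/height = 1 + (1.07-1)·1.75/2 = 1.061250
θ = twist·z/height = 288°·1.75/2 = 252.0000° = 4.398230 rad
cos θ = -0.309017, sin θ = -0.951057 (intermediates below are computed at full precision and shown rounded to 5 d.p.)
v1: (-4,1) → rotate → (2.18712,3.49521) → ×s → (2.32109,3.70929) → (2.32,3.71)
v2: (0,-5) → rotate → (-4.75528,1.54508) → ×s → (-5.04654,1.63972) → (-5.05,1.64)
v3: (4,-4.5) → rotate → (-5.51582,-2.41365) → ×s → (-5.85367,-2.56149) → (-5.85,-2.56)
v4: (-1.5,1) → rotate → (1.41458,1.11757) → ×s → (1.50123,1.18602) → (1.50,1.19)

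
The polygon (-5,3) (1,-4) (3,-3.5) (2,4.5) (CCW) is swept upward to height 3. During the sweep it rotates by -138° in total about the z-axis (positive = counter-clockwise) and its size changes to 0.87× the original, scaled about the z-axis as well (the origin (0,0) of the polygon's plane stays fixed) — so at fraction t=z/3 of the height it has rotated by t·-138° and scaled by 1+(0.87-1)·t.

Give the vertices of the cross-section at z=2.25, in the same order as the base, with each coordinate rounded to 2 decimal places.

Cross-section at z=2.25: (3.69,3.76) (-3.72,-0.03) (-3.70,-1.90) (3.53,-2.70)

t = z/height = 2.25/3 = 0.75
s = 1 + (scale-1)·z/height = 1 + (0.87-1)·2.25/3 = 0.902500
θ = twist·z/height = -138°·2.25/3 = -103.5000° = -1.806416 rad
cos θ = -0.233445, sin θ = -0.972370 (intermediates below are computed at full precision and shown rounded to 5 d.p.)
v1: (-5,3) → rotate → (4.08434,4.16151) → ×s → (3.68611,3.75577) → (3.69,3.76)
v2: (1,-4) → rotate → (-4.12293,-0.03859) → ×s → (-3.72094,-0.03483) → (-3.72,-0.03)
v3: (3,-3.5) → rotate → (-4.10363,-2.10005) → ×s → (-3.70353,-1.89530) → (-3.70,-1.90)
v4: (2,4.5) → rotate → (3.90877,-2.99524) → ×s → (3.52767,-2.70321) → (3.53,-2.70)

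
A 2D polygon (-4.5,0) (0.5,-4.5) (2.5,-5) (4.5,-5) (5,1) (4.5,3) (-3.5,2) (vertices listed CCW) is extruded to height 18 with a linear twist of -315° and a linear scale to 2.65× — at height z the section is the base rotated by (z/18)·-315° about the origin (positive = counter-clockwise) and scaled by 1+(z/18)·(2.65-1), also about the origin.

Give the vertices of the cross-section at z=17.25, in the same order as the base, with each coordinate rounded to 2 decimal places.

t = z/height = 17.25/18 = 0.958333
s = 1 + (scale-1)·z/height = 1 + (2.65-1)·17.25/18 = 2.581250
θ = twist·z/height = -315°·17.25/18 = -301.8750° = -5.268713 rad
cos θ = 0.528068, sin θ = 0.849202 (intermediates below are computed at full precision and shown rounded to 5 d.p.)
v1: (-4.5,0) → rotate → (-2.37631,-3.82141) → ×s → (-6.13384,-9.86401) → (-6.13,-9.86)
v2: (0.5,-4.5) → rotate → (4.08544,-1.95170) → ×s → (10.54555,-5.03784) → (10.55,-5.04)
v3: (2.5,-5) → rotate → (5.56618,-0.51733) → ×s → (14.36770,-1.33537) → (14.37,-1.34)
v4: (4.5,-5) → rotate → (6.62232,1.18107) → ×s → (17.09385,3.04864) → (17.09,3.05)
v5: (5,1) → rotate → (1.79114,4.77408) → ×s → (4.62337,12.32309) → (4.62,12.32)
v6: (4.5,3) → rotate → (-0.17130,5.40561) → ×s → (-0.44217,13.95324) → (-0.44,13.95)
v7: (-3.5,2) → rotate → (-3.54664,-1.91607) → ×s → (-9.15477,-4.94586) → (-9.15,-4.95)

Cross-section at z=17.25: (-6.13,-9.86) (10.55,-5.04) (14.37,-1.34) (17.09,3.05) (4.62,12.32) (-0.44,13.95) (-9.15,-4.95)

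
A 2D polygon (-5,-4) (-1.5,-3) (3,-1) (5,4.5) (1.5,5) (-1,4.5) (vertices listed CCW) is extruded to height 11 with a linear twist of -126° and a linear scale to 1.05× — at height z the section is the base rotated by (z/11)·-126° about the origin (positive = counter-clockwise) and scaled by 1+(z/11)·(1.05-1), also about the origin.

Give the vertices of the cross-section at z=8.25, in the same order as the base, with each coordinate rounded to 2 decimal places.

Cross-section at z=8.25: (-3.73,5.50) (-2.98,1.80) (-1.28,-3.02) (4.25,-5.54) (5.05,-1.96) (4.74,0.67)

t = z/height = 8.25/11 = 0.75
s = 1 + (scale-1)·z/height = 1 + (1.05-1)·8.25/11 = 1.037500
θ = twist·z/height = -126°·8.25/11 = -94.5000° = -1.649336 rad
cos θ = -0.078459, sin θ = -0.996917 (intermediates below are computed at full precision and shown rounded to 5 d.p.)
v1: (-5,-4) → rotate → (-3.59537,5.29842) → ×s → (-3.73020,5.49711) → (-3.73,5.50)
v2: (-1.5,-3) → rotate → (-2.87306,1.73075) → ×s → (-2.98080,1.79566) → (-2.98,1.80)
v3: (3,-1) → rotate → (-1.23229,-2.91229) → ×s → (-1.27851,-3.02150) → (-1.28,-3.02)
v4: (5,4.5) → rotate → (4.09383,-5.33765) → ×s → (4.24735,-5.53781) → (4.25,-5.54)
v5: (1.5,5) → rotate → (4.86690,-1.88767) → ×s → (5.04941,-1.95846) → (5.05,-1.96)
v6: (-1,4.5) → rotate → (4.56459,0.64385) → ×s → (4.73576,0.66800) → (4.74,0.67)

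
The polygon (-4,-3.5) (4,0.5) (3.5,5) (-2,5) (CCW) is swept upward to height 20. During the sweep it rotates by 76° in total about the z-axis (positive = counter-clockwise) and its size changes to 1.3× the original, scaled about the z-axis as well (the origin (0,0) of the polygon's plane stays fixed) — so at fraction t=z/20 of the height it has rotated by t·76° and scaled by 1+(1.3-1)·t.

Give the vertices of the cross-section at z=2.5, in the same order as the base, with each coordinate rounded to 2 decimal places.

t = z/height = 2.5/20 = 0.125
s = 1 + (scale-1)·z/height = 1 + (1.3-1)·2.5/20 = 1.037500
θ = twist·z/height = 76°·2.5/20 = 9.5000° = 0.165806 rad
cos θ = 0.986286, sin θ = 0.165048 (intermediates below are computed at full precision and shown rounded to 5 d.p.)
v1: (-4,-3.5) → rotate → (-3.36748,-4.11219) → ×s → (-3.49376,-4.26640) → (-3.49,-4.27)
v2: (4,0.5) → rotate → (3.86262,1.15333) → ×s → (4.00747,1.19658) → (4.01,1.20)
v3: (3.5,5) → rotate → (2.62676,5.50909) → ×s → (2.72527,5.71569) → (2.73,5.72)
v4: (-2,5) → rotate → (-2.79781,4.60133) → ×s → (-2.90273,4.77388) → (-2.90,4.77)

Cross-section at z=2.5: (-3.49,-4.27) (4.01,1.20) (2.73,5.72) (-2.90,4.77)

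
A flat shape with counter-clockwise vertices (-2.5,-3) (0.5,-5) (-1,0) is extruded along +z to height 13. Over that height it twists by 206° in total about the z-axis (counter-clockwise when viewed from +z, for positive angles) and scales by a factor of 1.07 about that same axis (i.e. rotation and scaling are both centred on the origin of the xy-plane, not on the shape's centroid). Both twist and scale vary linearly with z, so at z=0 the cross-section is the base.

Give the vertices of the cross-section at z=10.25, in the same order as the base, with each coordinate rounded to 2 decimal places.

t = z/height = 10.25/13 = 0.788462
s = 1 + (scale-1)·z/height = 1 + (1.07-1)·10.25/13 = 1.055192
θ = twist·z/height = 206°·10.25/13 = 162.4231° = 2.834817 rad
cos θ = -0.953312, sin θ = 0.301986 (intermediates below are computed at full precision and shown rounded to 5 d.p.)
v1: (-2.5,-3) → rotate → (3.28924,2.10497) → ×s → (3.47078,2.22115) → (3.47,2.22)
v2: (0.5,-5) → rotate → (1.03327,4.91755) → ×s → (1.09030,5.18897) → (1.09,5.19)
v3: (-1,0) → rotate → (0.95331,-0.30199) → ×s → (1.00593,-0.31865) → (1.01,-0.32)

Cross-section at z=10.25: (3.47,2.22) (1.09,5.19) (1.01,-0.32)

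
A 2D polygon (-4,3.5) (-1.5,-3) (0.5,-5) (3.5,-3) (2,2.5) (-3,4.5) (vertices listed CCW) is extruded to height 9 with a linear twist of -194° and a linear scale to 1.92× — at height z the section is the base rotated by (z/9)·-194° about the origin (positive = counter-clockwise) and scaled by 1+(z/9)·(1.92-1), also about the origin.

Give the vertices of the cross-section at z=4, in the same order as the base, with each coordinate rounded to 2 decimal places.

Cross-section at z=4: (4.55,5.95) (-4.36,1.83) (-6.98,-1.17) (-3.89,-5.20) (3.70,-2.58) (6.05,4.64)

t = z/height = 4/9 = 0.444444
s = 1 + (scale-1)·z/height = 1 + (1.92-1)·4/9 = 1.408889
θ = twist·z/height = -194°·4/9 = -86.2222° = -1.504862 rad
cos θ = 0.065887, sin θ = -0.997827 (intermediates below are computed at full precision and shown rounded to 5 d.p.)
v1: (-4,3.5) → rotate → (3.22885,4.22191) → ×s → (4.54909,5.94821) → (4.55,5.95)
v2: (-1.5,-3) → rotate → (-3.09231,1.29908) → ×s → (-4.35672,1.83026) → (-4.36,1.83)
v3: (0.5,-5) → rotate → (-4.95619,-0.82835) → ×s → (-6.98272,-1.16705) → (-6.98,-1.17)
v4: (3.5,-3) → rotate → (-2.76288,-3.69006) → ×s → (-3.89259,-5.19888) → (-3.89,-5.20)
v5: (2,2.5) → rotate → (2.62634,-1.83094) → ×s → (3.70022,-2.57959) → (3.70,-2.58)
v6: (-3,4.5) → rotate → (4.29256,3.28997) → ×s → (6.04774,4.63521) → (6.05,4.64)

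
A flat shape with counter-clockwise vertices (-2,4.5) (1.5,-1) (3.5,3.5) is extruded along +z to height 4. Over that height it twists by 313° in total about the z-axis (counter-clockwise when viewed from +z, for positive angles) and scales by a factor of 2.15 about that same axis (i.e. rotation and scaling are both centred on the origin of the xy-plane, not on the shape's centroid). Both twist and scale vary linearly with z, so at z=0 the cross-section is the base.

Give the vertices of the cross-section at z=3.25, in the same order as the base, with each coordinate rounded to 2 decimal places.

t = z/height = 3.25/4 = 0.8125
s = 1 + (scale-1)·z/height = 1 + (2.15-1)·3.25/4 = 1.934375
θ = twist·z/height = 313°·3.25/4 = 254.3125° = 4.438590 rad
cos θ = -0.270390, sin θ = -0.962751 (intermediates below are computed at full precision and shown rounded to 5 d.p.)
v1: (-2,4.5) → rotate → (4.87316,0.70874) → ×s → (9.42652,1.37098) → (9.43,1.37)
v2: (1.5,-1) → rotate → (-1.36834,-1.17374) → ×s → (-2.64688,-2.27045) → (-2.65,-2.27)
v3: (3.5,3.5) → rotate → (2.42326,-4.31599) → ×s → (4.68750,-8.34875) → (4.69,-8.35)

Cross-section at z=3.25: (9.43,1.37) (-2.65,-2.27) (4.69,-8.35)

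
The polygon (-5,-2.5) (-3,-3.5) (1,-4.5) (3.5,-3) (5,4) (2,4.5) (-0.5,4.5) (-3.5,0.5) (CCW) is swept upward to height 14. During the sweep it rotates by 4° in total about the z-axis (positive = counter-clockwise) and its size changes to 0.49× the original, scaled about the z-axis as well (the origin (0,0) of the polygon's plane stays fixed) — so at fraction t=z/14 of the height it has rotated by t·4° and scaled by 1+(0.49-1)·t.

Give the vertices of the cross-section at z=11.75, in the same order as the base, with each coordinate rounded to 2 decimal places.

t = z/height = 11.75/14 = 0.839286
s = 1 + (scale-1)·z/height = 1 + (0.49-1)·11.75/14 = 0.571964
θ = twist·z/height = 4°·11.75/14 = 3.3571° = 0.058593 rad
cos θ = 0.998284, sin θ = 0.058560 (intermediates below are computed at full precision and shown rounded to 5 d.p.)
v1: (-5,-2.5) → rotate → (-4.84502,-2.78851) → ×s → (-2.77118,-1.59493) → (-2.77,-1.59)
v2: (-3,-3.5) → rotate → (-2.78989,-3.66967) → ×s → (-1.59572,-2.09892) → (-1.60,-2.10)
v3: (1,-4.5) → rotate → (1.26180,-4.43372) → ×s → (0.72171,-2.53593) → (0.72,-2.54)
v4: (3.5,-3) → rotate → (3.66967,-2.78989) → ×s → (2.09892,-1.59572) → (2.10,-1.60)
v5: (5,4) → rotate → (4.75718,4.28593) → ×s → (2.72094,2.45140) → (2.72,2.45)
v6: (2,4.5) → rotate → (1.73305,4.60940) → ×s → (0.99124,2.63641) → (0.99,2.64)
v7: (-0.5,4.5) → rotate → (-0.76266,4.46300) → ×s → (-0.43621,2.55268) → (-0.44,2.55)
v8: (-3.5,0.5) → rotate → (-3.52327,0.29418) → ×s → (-2.01519,0.16826) → (-2.02,0.17)

Cross-section at z=11.75: (-2.77,-1.59) (-1.60,-2.10) (0.72,-2.54) (2.10,-1.60) (2.72,2.45) (0.99,2.64) (-0.44,2.55) (-2.02,0.17)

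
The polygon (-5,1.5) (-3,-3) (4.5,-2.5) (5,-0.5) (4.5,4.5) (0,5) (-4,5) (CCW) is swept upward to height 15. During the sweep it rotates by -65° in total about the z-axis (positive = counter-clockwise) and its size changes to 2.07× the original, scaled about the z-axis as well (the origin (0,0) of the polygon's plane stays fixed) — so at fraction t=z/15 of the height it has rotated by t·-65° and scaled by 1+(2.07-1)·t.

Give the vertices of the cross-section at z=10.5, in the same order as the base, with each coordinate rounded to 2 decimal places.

Cross-section at z=10.5: (-4.26,8.08) (-7.42,0.06) (2.40,-8.68) (5.51,-6.85) (11.13,-0.10) (6.24,6.13) (1.33,11.12)

t = z/height = 10.5/15 = 0.7
s = 1 + (scale-1)·z/height = 1 + (2.07-1)·10.5/15 = 1.749000
θ = twist·z/height = -65°·10.5/15 = -45.5000° = -0.794125 rad
cos θ = 0.700909, sin θ = -0.713250 (intermediates below are computed at full precision and shown rounded to 5 d.p.)
v1: (-5,1.5) → rotate → (-2.43467,4.61762) → ×s → (-4.25824,8.07621) → (-4.26,8.08)
v2: (-3,-3) → rotate → (-4.24248,0.03702) → ×s → (-7.42010,0.06475) → (-7.42,0.06)
v3: (4.5,-2.5) → rotate → (1.37097,-4.96190) → ×s → (2.39782,-8.67836) → (2.40,-8.68)
v4: (5,-0.5) → rotate → (3.14792,-3.91671) → ×s → (5.50571,-6.85032) → (5.51,-6.85)
v5: (4.5,4.5) → rotate → (6.36372,-0.05554) → ×s → (11.13014,-0.09713) → (11.13,-0.10)
v6: (0,5) → rotate → (3.56625,3.50455) → ×s → (6.23738,6.12945) → (6.24,6.13)
v7: (-4,5) → rotate → (0.76262,6.35755) → ×s → (1.33381,11.11935) → (1.33,11.12)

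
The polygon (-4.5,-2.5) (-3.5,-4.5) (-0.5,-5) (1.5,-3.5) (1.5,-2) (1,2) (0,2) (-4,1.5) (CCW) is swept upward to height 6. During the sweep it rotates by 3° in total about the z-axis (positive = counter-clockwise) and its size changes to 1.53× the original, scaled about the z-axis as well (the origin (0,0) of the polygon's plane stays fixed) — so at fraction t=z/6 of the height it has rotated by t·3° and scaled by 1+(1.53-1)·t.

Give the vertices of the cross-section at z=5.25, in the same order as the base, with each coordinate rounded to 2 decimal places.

Cross-section at z=5.25: (-6.41,-3.96) (-4.82,-6.81) (-0.40,-7.34) (2.43,-5.02) (2.33,-2.82) (1.33,2.99) (-0.13,2.92) (-5.95,1.93)

t = z/height = 5.25/6 = 0.875
s = 1 + (scale-1)·z/height = 1 + (1.53-1)·5.25/6 = 1.463750
θ = twist·z/height = 3°·5.25/6 = 2.6250° = 0.045815 rad
cos θ = 0.998951, sin θ = 0.045799 (intermediates below are computed at full precision and shown rounded to 5 d.p.)
v1: (-4.5,-2.5) → rotate → (-4.38078,-2.70347) → ×s → (-6.41237,-3.95721) → (-6.41,-3.96)
v2: (-3.5,-4.5) → rotate → (-3.29023,-4.65557) → ×s → (-4.81608,-6.81460) → (-4.82,-6.81)
v3: (-0.5,-5) → rotate → (-0.27048,-5.01765) → ×s → (-0.39592,-7.34459) → (-0.40,-7.34)
v4: (1.5,-3.5) → rotate → (1.65872,-3.42763) → ×s → (2.42795,-5.01719) → (2.43,-5.02)
v5: (1.5,-2) → rotate → (1.59002,-1.92920) → ×s → (2.32740,-2.82387) → (2.33,-2.82)
v6: (1,2) → rotate → (0.90735,2.04370) → ×s → (1.32814,2.99147) → (1.33,2.99)
v7: (0,2) → rotate → (-0.09160,1.99790) → ×s → (-0.13408,2.92443) → (-0.13,2.92)
v8: (-4,1.5) → rotate → (-4.06450,1.31523) → ×s → (-5.94941,1.92517) → (-5.95,1.93)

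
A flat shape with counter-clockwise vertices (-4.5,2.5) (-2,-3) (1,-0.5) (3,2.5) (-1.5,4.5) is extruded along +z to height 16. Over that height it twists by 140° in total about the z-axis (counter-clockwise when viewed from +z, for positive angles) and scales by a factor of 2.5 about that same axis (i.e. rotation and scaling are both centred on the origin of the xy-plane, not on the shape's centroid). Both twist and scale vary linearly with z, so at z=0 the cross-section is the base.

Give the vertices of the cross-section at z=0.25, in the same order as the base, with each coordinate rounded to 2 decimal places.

Cross-section at z=0.25: (-4.70,2.38) (-1.93,-3.15) (1.04,-0.47) (2.97,2.67) (-1.71,4.54)

t = z/height = 0.25/16 = 0.015625
s = 1 + (scale-1)·z/height = 1 + (2.5-1)·0.25/16 = 1.023438
θ = twist·z/height = 140°·0.25/16 = 2.1875° = 0.038179 rad
cos θ = 0.999271, sin θ = 0.038170 (intermediates below are computed at full precision and shown rounded to 5 d.p.)
v1: (-4.5,2.5) → rotate → (-4.59215,2.32641) → ×s → (-4.69977,2.38094) → (-4.70,2.38)
v2: (-2,-3) → rotate → (-1.88403,-3.07415) → ×s → (-1.92819,-3.14620) → (-1.93,-3.15)
v3: (1,-0.5) → rotate → (1.01836,-0.46147) → ×s → (1.04222,-0.47228) → (1.04,-0.47)
v4: (3,2.5) → rotate → (2.90239,2.61269) → ×s → (2.97041,2.67392) → (2.97,2.67)
v5: (-1.5,4.5) → rotate → (-1.67067,4.43947) → ×s → (-1.70983,4.54352) → (-1.71,4.54)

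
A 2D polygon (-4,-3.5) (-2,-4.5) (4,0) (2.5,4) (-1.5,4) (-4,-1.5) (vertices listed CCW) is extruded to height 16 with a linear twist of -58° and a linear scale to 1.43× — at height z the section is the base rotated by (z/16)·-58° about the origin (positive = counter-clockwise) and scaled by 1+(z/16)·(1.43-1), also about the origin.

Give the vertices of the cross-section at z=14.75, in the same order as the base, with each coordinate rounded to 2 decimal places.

Cross-section at z=14.75: (-7.25,1.58) (-6.71,-1.50) (3.32,-4.49) (6.57,0.52) (3.24,5.01) (-5.01,3.24)

t = z/height = 14.75/16 = 0.921875
s = 1 + (scale-1)·z/height = 1 + (1.43-1)·14.75/16 = 1.396406
θ = twist·z/height = -58°·14.75/16 = -53.4688° = -0.933206 rad
cos θ = 0.595261, sin θ = -0.803532 (intermediates below are computed at full precision and shown rounded to 5 d.p.)
v1: (-4,-3.5) → rotate → (-5.19341,1.13072) → ×s → (-7.25211,1.57894) → (-7.25,1.58)
v2: (-2,-4.5) → rotate → (-4.80642,-1.07161) → ×s → (-6.71171,-1.49640) → (-6.71,-1.50)
v3: (4,0) → rotate → (2.38104,-3.21413) → ×s → (3.32491,-4.48823) → (3.32,-4.49)
v4: (2.5,4) → rotate → (4.70228,0.37221) → ×s → (6.56630,0.51976) → (6.57,0.52)
v5: (-1.5,4) → rotate → (2.32124,3.58634) → ×s → (3.24139,5.00799) → (3.24,5.01)
v6: (-4,-1.5) → rotate → (-3.58634,2.32124) → ×s → (-5.00799,3.24139) → (-5.01,3.24)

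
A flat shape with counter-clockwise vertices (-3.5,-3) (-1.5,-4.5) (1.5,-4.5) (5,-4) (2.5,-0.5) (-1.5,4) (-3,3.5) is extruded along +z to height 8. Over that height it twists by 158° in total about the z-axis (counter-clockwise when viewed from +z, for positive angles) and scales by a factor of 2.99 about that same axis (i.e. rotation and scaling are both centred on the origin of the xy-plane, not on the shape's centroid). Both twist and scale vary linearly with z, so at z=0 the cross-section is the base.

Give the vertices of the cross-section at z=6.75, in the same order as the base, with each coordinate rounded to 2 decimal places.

Cross-section at z=6.75: (12.28,-1.31) (11.53,5.35) (6.02,11.19) (-1.39,17.10) (-3.62,5.79) (-5.04,-10.28) (-1.31,-12.28)

t = z/height = 6.75/8 = 0.84375
s = 1 + (scale-1)·z/height = 1 + (2.99-1)·6.75/8 = 2.679063
θ = twist·z/height = 158°·6.75/8 = 133.3125° = 2.326742 rad
cos θ = -0.685977, sin θ = 0.727623 (intermediates below are computed at full precision and shown rounded to 5 d.p.)
v1: (-3.5,-3) → rotate → (4.58379,-0.48875) → ×s → (12.28026,-1.30939) → (12.28,-1.31)
v2: (-1.5,-4.5) → rotate → (4.30327,1.99546) → ×s → (11.52873,5.34597) → (11.53,5.35)
v3: (1.5,-4.5) → rotate → (2.24534,4.17833) → ×s → (6.01540,11.19401) → (6.02,11.19)
v4: (5,-4) → rotate → (-0.51939,6.38202) → ×s → (-1.39149,17.09784) → (-1.39,17.10)
v5: (2.5,-0.5) → rotate → (-1.35113,2.16205) → ×s → (-3.61976,5.79226) → (-3.62,5.79)
v6: (-1.5,4) → rotate → (-1.88153,-3.83534) → ×s → (-5.04073,-10.27512) → (-5.04,-10.28)
v7: (-3,3.5) → rotate → (-0.48875,-4.58379) → ×s → (-1.30939,-12.28026) → (-1.31,-12.28)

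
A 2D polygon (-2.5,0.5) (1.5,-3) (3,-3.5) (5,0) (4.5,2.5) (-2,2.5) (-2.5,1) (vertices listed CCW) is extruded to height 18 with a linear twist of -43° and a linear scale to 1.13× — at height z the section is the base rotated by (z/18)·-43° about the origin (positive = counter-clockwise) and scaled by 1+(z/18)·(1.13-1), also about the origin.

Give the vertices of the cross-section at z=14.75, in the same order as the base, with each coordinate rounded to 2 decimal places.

Cross-section at z=14.75: (-1.94,2.05) (-0.56,-3.67) (0.48,-5.08) (4.52,-3.19) (5.66,-0.61) (-0.21,3.54) (-1.62,2.50)

t = z/height = 14.75/18 = 0.819444
s = 1 + (scale-1)·z/height = 1 + (1.13-1)·14.75/18 = 1.106528
θ = twist·z/height = -43°·14.75/18 = -35.2361° = -0.614986 rad
cos θ = 0.816781, sin θ = -0.576947 (intermediates below are computed at full precision and shown rounded to 5 d.p.)
v1: (-2.5,0.5) → rotate → (-1.75348,1.85076) → ×s → (-1.94027,2.04792) → (-1.94,2.05)
v2: (1.5,-3) → rotate → (-0.50567,-3.31577) → ×s → (-0.55954,-3.66899) → (-0.56,-3.67)
v3: (3,-3.5) → rotate → (0.43103,-4.58958) → ×s → (0.47695,-5.07849) → (0.48,-5.08)
v4: (5,0) → rotate → (4.08391,-2.88474) → ×s → (4.51896,-3.19204) → (4.52,-3.19)
v5: (4.5,2.5) → rotate → (5.11788,-0.55431) → ×s → (5.66308,-0.61336) → (5.66,-0.61)
v6: (-2,2.5) → rotate → (-0.19119,3.19585) → ×s → (-0.21156,3.53629) → (-0.21,3.54)
v7: (-2.5,1) → rotate → (-1.46501,2.25915) → ×s → (-1.62107,2.49981) → (-1.62,2.50)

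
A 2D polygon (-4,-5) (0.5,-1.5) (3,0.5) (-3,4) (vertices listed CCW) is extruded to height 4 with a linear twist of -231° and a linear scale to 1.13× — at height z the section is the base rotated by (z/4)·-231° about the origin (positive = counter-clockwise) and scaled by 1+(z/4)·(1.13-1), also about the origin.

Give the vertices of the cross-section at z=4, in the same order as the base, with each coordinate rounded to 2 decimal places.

t = z/height = 4/4 = 1
s = 1 + (scale-1)·z/height = 1 + (1.13-1)·4/4 = 1.130000
θ = twist·z/height = -231°·4/4 = -231.0000° = -4.031711 rad
cos θ = -0.629320, sin θ = 0.777146 (intermediates below are computed at full precision and shown rounded to 5 d.p.)
v1: (-4,-5) → rotate → (6.40301,0.03802) → ×s → (7.23540,0.04296) → (7.24,0.04)
v2: (0.5,-1.5) → rotate → (0.85106,1.33255) → ×s → (0.96170,1.50579) → (0.96,1.51)
v3: (3,0.5) → rotate → (-2.27653,2.01678) → ×s → (-2.57248,2.27896) → (-2.57,2.28)
v4: (-3,4) → rotate → (-1.22062,-4.84872) → ×s → (-1.37930,-5.47905) → (-1.38,-5.48)

Cross-section at z=4: (7.24,0.04) (0.96,1.51) (-2.57,2.28) (-1.38,-5.48)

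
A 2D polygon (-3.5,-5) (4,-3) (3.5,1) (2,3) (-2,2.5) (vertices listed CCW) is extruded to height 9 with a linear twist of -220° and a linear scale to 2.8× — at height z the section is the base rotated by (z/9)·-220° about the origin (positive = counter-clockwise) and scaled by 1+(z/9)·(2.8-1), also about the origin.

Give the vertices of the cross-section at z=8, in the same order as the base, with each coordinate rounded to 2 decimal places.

Cross-section at z=8: (12.25,10.08) (-7.93,10.30) (-9.46,-0.06) (-7.10,-6.12) (3.27,-7.66)

t = z/height = 8/9 = 0.888889
s = 1 + (scale-1)·z/height = 1 + (2.8-1)·8/9 = 2.600000
θ = twist·z/height = -220°·8/9 = -195.5556° = -3.413088 rad
cos θ = -0.963371, sin θ = 0.268173 (intermediates below are computed at full precision and shown rounded to 5 d.p.)
v1: (-3.5,-5) → rotate → (4.71266,3.87825) → ×s → (12.25292,10.08345) → (12.25,10.08)
v2: (4,-3) → rotate → (-3.04897,3.96280) → ×s → (-7.92731,10.30329) → (-7.93,10.30)
v3: (3.5,1) → rotate → (-3.63997,-0.02477) → ×s → (-9.46392,-0.06439) → (-9.46,-0.06)
v4: (2,3) → rotate → (-2.73126,-2.35377) → ×s → (-7.10127,-6.11980) → (-7.10,-6.12)
v5: (-2,2.5) → rotate → (1.25631,-2.94477) → ×s → (3.26641,-7.65641) → (3.27,-7.66)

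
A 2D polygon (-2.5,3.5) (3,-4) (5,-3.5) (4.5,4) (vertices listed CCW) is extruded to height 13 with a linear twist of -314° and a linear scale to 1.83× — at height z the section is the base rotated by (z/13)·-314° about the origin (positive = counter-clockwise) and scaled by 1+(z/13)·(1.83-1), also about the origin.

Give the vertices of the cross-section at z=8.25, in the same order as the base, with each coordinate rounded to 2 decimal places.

t = z/height = 8.25/13 = 0.634615
s = 1 + (scale-1)·z/height = 1 + (1.83-1)·8.25/13 = 1.526731
θ = twist·z/height = -314°·8.25/13 = -199.2692° = -3.477904 rad
cos θ = -0.943978, sin θ = 0.330008 (intermediates below are computed at full precision and shown rounded to 5 d.p.)
v1: (-2.5,3.5) → rotate → (1.20492,-4.12894) → ×s → (1.83959,-6.30378) → (1.84,-6.30)
v2: (3,-4) → rotate → (-1.51190,4.76594) → ×s → (-2.30827,7.27630) → (-2.31,7.28)
v3: (5,-3.5) → rotate → (-3.56487,4.95396) → ×s → (-5.44259,7.56337) → (-5.44,7.56)
v4: (4.5,4) → rotate → (-5.56793,-2.29088) → ×s → (-8.50073,-3.49756) → (-8.50,-3.50)

Cross-section at z=8.25: (1.84,-6.30) (-2.31,7.28) (-5.44,7.56) (-8.50,-3.50)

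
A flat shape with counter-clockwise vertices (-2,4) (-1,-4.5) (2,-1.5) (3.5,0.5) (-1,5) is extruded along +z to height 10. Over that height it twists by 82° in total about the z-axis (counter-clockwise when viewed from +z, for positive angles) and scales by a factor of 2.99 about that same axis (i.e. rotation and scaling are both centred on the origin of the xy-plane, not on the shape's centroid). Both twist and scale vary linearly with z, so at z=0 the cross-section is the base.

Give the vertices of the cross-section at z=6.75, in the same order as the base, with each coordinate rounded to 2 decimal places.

Cross-section at z=6.75: (-10.38,1.47) (7.34,-7.92) (5.56,1.86) (3.70,7.41) (-10.97,4.73)

t = z/height = 6.75/10 = 0.675
s = 1 + (scale-1)·z/height = 1 + (2.99-1)·6.75/10 = 2.343250
θ = twist·z/height = 82°·6.75/10 = 55.3500° = 0.966040 rad
cos θ = 0.568562, sin θ = 0.822641 (intermediates below are computed at full precision and shown rounded to 5 d.p.)
v1: (-2,4) → rotate → (-4.42769,0.62897) → ×s → (-10.37517,1.47383) → (-10.38,1.47)
v2: (-1,-4.5) → rotate → (3.13332,-3.38117) → ×s → (7.34215,-7.92292) → (7.34,-7.92)
v3: (2,-1.5) → rotate → (2.37108,0.79244) → ×s → (5.55604,1.85688) → (5.56,1.86)
v4: (3.5,0.5) → rotate → (1.57865,3.16352) → ×s → (3.69916,7.41292) → (3.70,7.41)
v5: (-1,5) → rotate → (-4.68176,2.02017) → ×s → (-10.97054,4.73376) → (-10.97,4.73)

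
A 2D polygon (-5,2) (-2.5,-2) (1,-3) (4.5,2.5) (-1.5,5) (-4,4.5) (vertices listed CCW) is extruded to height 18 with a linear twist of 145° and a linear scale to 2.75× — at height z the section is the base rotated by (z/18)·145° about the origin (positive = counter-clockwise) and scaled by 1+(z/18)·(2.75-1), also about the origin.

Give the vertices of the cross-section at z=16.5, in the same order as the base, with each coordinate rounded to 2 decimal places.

Cross-section at z=16.5: (5.05,-13.08) (8.25,-1.22) (3.95,7.23) (-12.75,4.15) (-6.88,-11.73) (-1.49,-15.61)

t = z/height = 16.5/18 = 0.916667
s = 1 + (scale-1)·z/height = 1 + (2.75-1)·16.5/18 = 2.604167
θ = twist·z/height = 145°·16.5/18 = 132.9167° = 2.319833 rad
cos θ = -0.680934, sin θ = 0.732345 (intermediates below are computed at full precision and shown rounded to 5 d.p.)
v1: (-5,2) → rotate → (1.93998,-5.02359) → ×s → (5.05203,-13.08227) → (5.05,-13.08)
v2: (-2.5,-2) → rotate → (3.16702,-0.46899) → ×s → (8.24746,-1.22134) → (8.25,-1.22)
v3: (1,-3) → rotate → (1.51610,2.77515) → ×s → (3.94818,7.22694) → (3.95,7.23)
v4: (4.5,2.5) → rotate → (-4.89506,1.59322) → ×s → (-12.74756,4.14900) → (-12.75,4.15)
v5: (-1.5,5) → rotate → (-2.64032,-4.50319) → ×s → (-6.87584,-11.72705) → (-6.88,-11.73)
v6: (-4,4.5) → rotate → (-0.57182,-5.99358) → ×s → (-1.48910,-15.60829) → (-1.49,-15.61)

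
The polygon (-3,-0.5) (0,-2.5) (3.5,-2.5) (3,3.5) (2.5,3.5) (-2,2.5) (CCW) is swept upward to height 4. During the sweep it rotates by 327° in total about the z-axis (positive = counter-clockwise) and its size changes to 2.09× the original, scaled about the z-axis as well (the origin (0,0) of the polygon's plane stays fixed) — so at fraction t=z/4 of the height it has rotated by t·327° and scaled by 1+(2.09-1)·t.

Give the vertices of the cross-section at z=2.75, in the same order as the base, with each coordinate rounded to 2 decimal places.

Cross-section at z=2.75: (3.11,4.32) (-3.08,3.10) (-7.43,-1.21) (0.59,-8.04) (1.21,-7.43) (5.56,-0.64)

t = z/height = 2.75/4 = 0.6875
s = 1 + (scale-1)·z/height = 1 + (2.09-1)·2.75/4 = 1.749375
θ = twist·z/height = 327°·2.75/4 = 224.8125° = 3.923718 rad
cos θ = -0.709417, sin θ = -0.704789 (intermediates below are computed at full precision and shown rounded to 5 d.p.)
v1: (-3,-0.5) → rotate → (1.77586,2.46908) → ×s → (3.10664,4.31934) → (3.11,4.32)
v2: (0,-2.5) → rotate → (-1.76197,1.77354) → ×s → (-3.08235,3.10259) → (-3.08,3.10)
v3: (3.5,-2.5) → rotate → (-4.24493,-0.69322) → ×s → (-7.42598,-1.21270) → (-7.43,-1.21)
v4: (3,3.5) → rotate → (0.33851,-4.59733) → ×s → (0.59218,-8.04245) → (0.59,-8.04)
v5: (2.5,3.5) → rotate → (0.69322,-4.24493) → ×s → (1.21270,-7.42598) → (1.21,-7.43)
v6: (-2,2.5) → rotate → (3.18081,-0.36396) → ×s → (5.56442,-0.63671) → (5.56,-0.64)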